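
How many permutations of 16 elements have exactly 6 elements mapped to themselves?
Choose the 6 fixed points C(16,6) = 8008, derange the rest: !10 = Σ_{j=0}^{10} (-1)^j·10!/j! = 3628800 - 3628800 + 1814400 - 604800 + 151200 - 30240 + 5040 - 720 + 90 - 10 + 1 = 1334961. Product = 8008 × 1334961 = 10690367688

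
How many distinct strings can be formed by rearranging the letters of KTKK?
4! / (1! × 3!) = 4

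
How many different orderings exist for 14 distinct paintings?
14! = 87178291200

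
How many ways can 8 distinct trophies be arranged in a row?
8! = 40320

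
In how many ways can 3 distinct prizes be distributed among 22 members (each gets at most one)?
P(22,3) = 22!/(22-3)! = 9240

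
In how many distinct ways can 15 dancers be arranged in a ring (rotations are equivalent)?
Circular: fix one position, arrange the rest. (15-1)! = 87178291200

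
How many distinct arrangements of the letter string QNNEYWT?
7! / (1! × 1! × 1! × 2! × 1! × 1!) = 2520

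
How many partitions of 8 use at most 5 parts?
By conjugation, equals partitions of 8 into parts ≤ 5. Let r_j(i) = number of partitions of i into parts ≤ j, for i = 0..8. r_1(i) = 1 for all i; r_j(i) = r_{j-1}(i) + r_j(i-j). Rows j = 2..5: ≤2: 1 1 2 2 3 3 4 4 5; ≤3: 1 1 2 3 4 5 7 8 10; ≤4: 1 1 2 3 5 6 9 11 15; ≤5: 1 1 2 3 5 7 10 13 18. r_5(8) = 18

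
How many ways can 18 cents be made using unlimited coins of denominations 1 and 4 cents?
Coefficient of x^18 in 1/(1-x^1) · 1/(1-x^4). Use j coins of 4 for j = 0..⌊18/4⌋ = 4, the rest in 1s: 4 + 1 = 5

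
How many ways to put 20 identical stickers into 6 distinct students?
C(20+6-1, 6-1) = C(25, 5) = 53130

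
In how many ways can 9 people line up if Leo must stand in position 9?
Fix one position: (9-1)! = 40320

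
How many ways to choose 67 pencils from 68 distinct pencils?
C(68,67) = 68!/(67!×1!) = 68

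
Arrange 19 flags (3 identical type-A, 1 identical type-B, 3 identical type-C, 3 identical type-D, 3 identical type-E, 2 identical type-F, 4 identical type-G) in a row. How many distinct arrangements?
19! / (3! × 1! × 3! × 3! × 3! × 2! × 4!) = 1955457504000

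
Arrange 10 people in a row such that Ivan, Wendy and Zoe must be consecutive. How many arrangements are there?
Treat the 3 as one block: (10-3+1)! × 3! = 40320 × 6 = 241920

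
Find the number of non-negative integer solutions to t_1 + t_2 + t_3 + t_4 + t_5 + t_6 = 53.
C(53+6-1, 6-1) = C(58, 5) = 4582116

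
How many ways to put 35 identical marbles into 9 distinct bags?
C(35+9-1, 9-1) = C(43, 8) = 145008513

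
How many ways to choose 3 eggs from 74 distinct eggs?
C(74,3) = 74!/(3!×71!) = 64824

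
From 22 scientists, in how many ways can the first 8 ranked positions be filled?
P(22,8) = 22!/(22-8)! = 12893126400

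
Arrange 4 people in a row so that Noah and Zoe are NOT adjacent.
Total - adjacent = 4! - (4-1)!×2 = 24 - 12 = 12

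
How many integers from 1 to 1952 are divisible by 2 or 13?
⌊1952/2⌋ + ⌊1952/13⌋ - ⌊1952/26⌋ = 976 + 150 - 75 = 1051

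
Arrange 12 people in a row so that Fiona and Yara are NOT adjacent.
Total - adjacent = 12! - (12-1)!×2 = 479001600 - 79833600 = 399168000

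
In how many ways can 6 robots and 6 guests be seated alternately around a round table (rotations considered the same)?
Fix one of the robots: (6-1)! ways for the remaining robots, × 6! ways for the guests = 120 × 720 = 86400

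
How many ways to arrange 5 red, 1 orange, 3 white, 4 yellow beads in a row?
13! / (5! × 1! × 3! × 4!) = 360360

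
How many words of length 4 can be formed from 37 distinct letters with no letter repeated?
P(37,4) = 37!/(37-4)! = 1585080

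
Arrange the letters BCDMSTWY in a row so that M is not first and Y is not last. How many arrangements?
By inclusion-exclusion: 8! - 2×(8-1)! + (8-2)! = 40320 - 10080 + 720 = 30960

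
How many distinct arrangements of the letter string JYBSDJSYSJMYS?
13! / (4! × 3! × 1! × 1! × 3! × 1!) = 7207200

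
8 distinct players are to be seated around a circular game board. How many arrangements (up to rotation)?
Circular: fix one position, arrange the rest. (8-1)! = 5040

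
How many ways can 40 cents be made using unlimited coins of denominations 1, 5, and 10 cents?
Coefficient of x^40 in 1/(1-x^1) · 1/(1-x^5) · 1/(1-x^10). Case on j = number of 10-cent coins (j = 0..4); remainder r = 40 - 10j is made from {1,5} in ⌊r/5⌋+1 ways. r = 40, 30, 20, 10, 0 → 9 + 7 + 5 + 3 + 1 = 25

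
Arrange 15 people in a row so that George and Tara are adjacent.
Treat as block: (15-1)! × 2! = 87178291200 × 2 = 174356582400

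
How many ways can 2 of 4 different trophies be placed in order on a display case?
P(4,2) = 4!/(4-2)! = 12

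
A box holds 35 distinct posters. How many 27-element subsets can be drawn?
C(35,27) = 35!/(27!×8!) = 23535820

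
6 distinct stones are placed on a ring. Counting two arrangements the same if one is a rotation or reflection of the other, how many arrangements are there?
(6-1)!/2 = 120/2 = 60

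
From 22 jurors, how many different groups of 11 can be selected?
C(22,11) = 22!/(11!×11!) = 705432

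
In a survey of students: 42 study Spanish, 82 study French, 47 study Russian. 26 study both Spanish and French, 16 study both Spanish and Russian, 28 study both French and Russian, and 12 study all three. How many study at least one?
|A∪B∪C| = 42+82+47-26-16-28+12 = 113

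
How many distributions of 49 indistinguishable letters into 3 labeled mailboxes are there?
C(49+3-1, 3-1) = C(51, 2) = 1275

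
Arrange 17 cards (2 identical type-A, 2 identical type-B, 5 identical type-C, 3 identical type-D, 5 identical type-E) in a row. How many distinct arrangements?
17! / (2! × 2! × 5! × 3! × 5!) = 1029188160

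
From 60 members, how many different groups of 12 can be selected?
C(60,12) = 60!/(12!×48!) = 1399358844975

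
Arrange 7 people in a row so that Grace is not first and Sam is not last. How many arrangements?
By inclusion-exclusion: 7! - 2×(7-1)! + (7-2)! = 5040 - 1440 + 120 = 3720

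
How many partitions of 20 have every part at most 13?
Let r_j(i) = number of partitions of i into parts ≤ j, for i = 0..20. r_1(i) = 1 for all i; r_j(i) = r_{j-1}(i) + r_j(i-j). Rows j = 2..13: ≤2: 1 1 2 2 3 3 4 4 5 5 6 6 7 7 8 8 9 9 10 10 11; ≤3: 1 1 2 3 4 5 7 8 10 12 14 16 19 21 24 27 30 33 37 40 44; ≤4: 1 1 2 3 5 6 9 11 15 18 23 27 34 39 47 54 64 72 84 94 108; ≤5: 1 1 2 3 5 7 10 13 18 23 30 37 47 57 70 84 101 119 141 164 192; ≤6: 1 1 2 3 5 7 11 14 20 26 35 44 58 71 90 110 136 163 199 235 282; ≤7: 1 1 2 3 5 7 11 15 21 28 38 49 65 82 105 131 164 201 248 300 364; ≤8: 1 1 2 3 5 7 11 15 22 29 40 52 70 89 116 146 186 230 288 352 434; ≤9: 1 1 2 3 5 7 11 15 22 30 41 54 73 94 123 157 201 252 318 393 488; ≤10: 1 1 2 3 5 7 11 15 22 30 42 55 75 97 128 164 212 267 340 423 530; ≤11: 1 1 2 3 5 7 11 15 22 30 42 56 76 99 131 169 219 278 355 445 560; ≤12: 1 1 2 3 5 7 11 15 22 30 42 56 77 100 133 172 224 285 366 460 582; ≤13: 1 1 2 3 5 7 11 15 22 30 42 56 77 101 134 174 227 290 373 471 597. r_13(20) = 597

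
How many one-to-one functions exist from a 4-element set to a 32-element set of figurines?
P(32,4) = 32!/(32-4)! = 863040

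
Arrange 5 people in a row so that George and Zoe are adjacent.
Treat as block: (5-1)! × 2! = 24 × 2 = 48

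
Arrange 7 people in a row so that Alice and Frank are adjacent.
Treat as block: (7-1)! × 2! = 720 × 2 = 1440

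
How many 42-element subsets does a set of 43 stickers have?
C(43,42) = 43!/(42!×1!) = 43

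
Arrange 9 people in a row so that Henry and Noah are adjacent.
Treat as block: (9-1)! × 2! = 40320 × 2 = 80640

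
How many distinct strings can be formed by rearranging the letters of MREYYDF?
7! / (1! × 1! × 1! × 1! × 1! × 2!) = 2520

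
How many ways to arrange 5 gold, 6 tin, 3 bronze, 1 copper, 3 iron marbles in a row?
18! / (5! × 6! × 3! × 1! × 3!) = 2058376320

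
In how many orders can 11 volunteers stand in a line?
11! = 39916800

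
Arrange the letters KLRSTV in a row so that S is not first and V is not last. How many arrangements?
By inclusion-exclusion: 6! - 2×(6-1)! + (6-2)! = 720 - 240 + 24 = 504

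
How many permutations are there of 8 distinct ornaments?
8! = 40320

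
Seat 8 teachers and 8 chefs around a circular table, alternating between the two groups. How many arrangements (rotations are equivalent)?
Fix one of the teachers: (8-1)! ways for the remaining teachers, × 8! ways for the chefs = 5040 × 40320 = 203212800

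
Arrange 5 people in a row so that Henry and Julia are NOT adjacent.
Total - adjacent = 5! - (5-1)!×2 = 120 - 48 = 72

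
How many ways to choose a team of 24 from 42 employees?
C(42,24) = 42!/(24!×18!) = 353697121050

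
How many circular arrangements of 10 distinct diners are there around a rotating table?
Circular: fix one position, arrange the rest. (10-1)! = 362880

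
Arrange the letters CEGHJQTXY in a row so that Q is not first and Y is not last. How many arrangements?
By inclusion-exclusion: 9! - 2×(9-1)! + (9-2)! = 362880 - 80640 + 5040 = 287280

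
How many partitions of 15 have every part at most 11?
Let r_j(i) = number of partitions of i into parts ≤ j, for i = 0..15. r_1(i) = 1 for all i; r_j(i) = r_{j-1}(i) + r_j(i-j). Rows j = 2..11: ≤2: 1 1 2 2 3 3 4 4 5 5 6 6 7 7 8 8; ≤3: 1 1 2 3 4 5 7 8 10 12 14 16 19 21 24 27; ≤4: 1 1 2 3 5 6 9 11 15 18 23 27 34 39 47 54; ≤5: 1 1 2 3 5 7 10 13 18 23 30 37 47 57 70 84; ≤6: 1 1 2 3 5 7 11 14 20 26 35 44 58 71 90 110; ≤7: 1 1 2 3 5 7 11 15 21 28 38 49 65 82 105 131; ≤8: 1 1 2 3 5 7 11 15 22 29 40 52 70 89 116 146; ≤9: 1 1 2 3 5 7 11 15 22 30 41 54 73 94 123 157; ≤10: 1 1 2 3 5 7 11 15 22 30 42 55 75 97 128 164; ≤11: 1 1 2 3 5 7 11 15 22 30 42 56 76 99 131 169. r_11(15) = 169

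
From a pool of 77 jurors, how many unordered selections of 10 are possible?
C(77,10) = 77!/(10!×67!) = 1096993404430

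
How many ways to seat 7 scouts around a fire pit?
Circular: fix one position, arrange the rest. (7-1)! = 720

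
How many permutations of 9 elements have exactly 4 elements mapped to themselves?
Choose the 4 fixed points C(9,4) = 126, derange the rest: !5 = Σ_{j=0}^{5} (-1)^j·5!/j! = 120 - 120 + 60 - 20 + 5 - 1 = 44. Product = 126 × 44 = 5544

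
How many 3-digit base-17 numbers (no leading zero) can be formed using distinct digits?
First digit: 16 choices (nonzero). Then descending: 16 × 16 × 15 = 3840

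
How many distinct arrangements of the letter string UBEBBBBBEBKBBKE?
15! / (9! × 2! × 3! × 1!) = 300300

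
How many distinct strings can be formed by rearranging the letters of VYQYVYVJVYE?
11! / (1! × 1! × 4! × 1! × 4!) = 69300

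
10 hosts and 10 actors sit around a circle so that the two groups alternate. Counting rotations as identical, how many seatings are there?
Fix one of the hosts: (10-1)! ways for the remaining hosts, × 10! ways for the actors = 362880 × 3628800 = 1316818944000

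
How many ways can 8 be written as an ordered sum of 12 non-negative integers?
C(8+12-1, 12-1) = C(19, 11) = 75582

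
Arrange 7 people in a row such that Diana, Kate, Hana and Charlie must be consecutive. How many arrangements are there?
Treat the 4 as one block: (7-4+1)! × 4! = 24 × 24 = 576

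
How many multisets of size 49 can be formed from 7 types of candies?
C(49+7-1, 7-1) = C(55, 6) = 28989675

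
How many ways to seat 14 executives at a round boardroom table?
Circular: fix one position, arrange the rest. (14-1)! = 6227020800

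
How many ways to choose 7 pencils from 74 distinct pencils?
C(74,7) = 74!/(7!×67!) = 1799579064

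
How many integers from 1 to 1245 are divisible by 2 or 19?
⌊1245/2⌋ + ⌊1245/19⌋ - ⌊1245/38⌋ = 622 + 65 - 32 = 655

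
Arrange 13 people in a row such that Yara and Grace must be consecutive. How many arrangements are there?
Treat the 2 as one block: (13-2+1)! × 2! = 479001600 × 2 = 958003200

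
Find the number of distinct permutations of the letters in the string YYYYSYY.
7! / (1! × 6!) = 7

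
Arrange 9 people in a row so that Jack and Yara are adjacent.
Treat as block: (9-1)! × 2! = 40320 × 2 = 80640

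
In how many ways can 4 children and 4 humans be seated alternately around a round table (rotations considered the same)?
Fix one of the children: (4-1)! ways for the remaining children, × 4! ways for the humans = 6 × 24 = 144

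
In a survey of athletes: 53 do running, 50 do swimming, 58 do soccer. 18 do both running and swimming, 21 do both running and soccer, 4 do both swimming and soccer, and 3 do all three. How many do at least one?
|A∪B∪C| = 53+50+58-18-21-4+3 = 121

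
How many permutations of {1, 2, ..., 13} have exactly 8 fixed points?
Choose the 8 fixed points C(13,8) = 1287, derange the rest: !5 = Σ_{j=0}^{5} (-1)^j·5!/j! = 120 - 120 + 60 - 20 + 5 - 1 = 44. Product = 1287 × 44 = 56628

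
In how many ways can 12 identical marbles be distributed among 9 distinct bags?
C(12+9-1, 9-1) = C(20, 8) = 125970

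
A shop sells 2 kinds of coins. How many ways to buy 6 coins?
C(6+2-1, 2-1) = C(7, 1) = 7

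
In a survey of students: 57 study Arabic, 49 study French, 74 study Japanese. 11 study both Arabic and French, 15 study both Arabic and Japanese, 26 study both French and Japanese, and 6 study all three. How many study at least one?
|A∪B∪C| = 57+49+74-11-15-26+6 = 134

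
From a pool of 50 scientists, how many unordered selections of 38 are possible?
C(50,38) = 50!/(38!×12!) = 121399651100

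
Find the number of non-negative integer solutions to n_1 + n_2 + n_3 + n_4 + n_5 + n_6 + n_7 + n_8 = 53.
C(53+8-1, 8-1) = C(60, 7) = 386206920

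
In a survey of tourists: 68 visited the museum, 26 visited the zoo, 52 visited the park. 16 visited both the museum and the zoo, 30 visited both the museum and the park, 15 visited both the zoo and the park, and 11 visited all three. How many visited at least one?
|A∪B∪C| = 68+26+52-16-30-15+11 = 96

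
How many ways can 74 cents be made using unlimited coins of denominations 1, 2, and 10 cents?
Coefficient of x^74 in 1/(1-x^1) · 1/(1-x^2) · 1/(1-x^10). Case on j = number of 10-cent coins (j = 0..7); remainder r = 74 - 10j is made from {1,2} in ⌊r/2⌋+1 ways. r = 74, 64, 54, 44, 34, 24, 14, 4 → 38 + 33 + 28 + 23 + 18 + 13 + 8 + 3 = 164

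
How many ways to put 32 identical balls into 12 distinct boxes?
C(32+12-1, 12-1) = C(43, 11) = 5752004349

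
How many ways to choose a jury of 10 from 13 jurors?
C(13,10) = 13!/(10!×3!) = 286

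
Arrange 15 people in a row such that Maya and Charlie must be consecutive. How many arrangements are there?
Treat the 2 as one block: (15-2+1)! × 2! = 87178291200 × 2 = 174356582400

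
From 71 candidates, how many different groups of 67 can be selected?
C(71,67) = 71!/(67!×4!) = 971635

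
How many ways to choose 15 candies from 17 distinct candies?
C(17,15) = 17!/(15!×2!) = 136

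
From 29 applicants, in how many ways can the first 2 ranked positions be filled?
P(29,2) = 29!/(29-2)! = 812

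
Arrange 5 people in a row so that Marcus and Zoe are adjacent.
Treat as block: (5-1)! × 2! = 24 × 2 = 48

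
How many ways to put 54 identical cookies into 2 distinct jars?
C(54+2-1, 2-1) = C(55, 1) = 55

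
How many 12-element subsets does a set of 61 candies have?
C(61,12) = 61!/(12!×49!) = 1742058970275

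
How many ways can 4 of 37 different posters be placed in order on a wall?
P(37,4) = 37!/(37-4)! = 1585080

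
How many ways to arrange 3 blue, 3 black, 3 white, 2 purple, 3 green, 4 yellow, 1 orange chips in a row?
19! / (3! × 3! × 3! × 2! × 3! × 4! × 1!) = 1955457504000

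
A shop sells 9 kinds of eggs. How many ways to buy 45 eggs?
C(45+9-1, 9-1) = C(53, 8) = 886322710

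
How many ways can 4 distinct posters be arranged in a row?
4! = 24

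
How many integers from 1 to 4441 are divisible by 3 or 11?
⌊4441/3⌋ + ⌊4441/11⌋ - ⌊4441/33⌋ = 1480 + 403 - 134 = 1749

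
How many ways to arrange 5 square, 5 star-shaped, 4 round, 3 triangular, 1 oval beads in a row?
18! / (5! × 5! × 4! × 3! × 1!) = 3087564480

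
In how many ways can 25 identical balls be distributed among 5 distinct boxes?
C(25+5-1, 5-1) = C(29, 4) = 23751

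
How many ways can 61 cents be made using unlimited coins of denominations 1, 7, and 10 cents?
Coefficient of x^61 in 1/(1-x^1) · 1/(1-x^7) · 1/(1-x^10). Case on j = number of 10-cent coins (j = 0..6); remainder r = 61 - 10j is made from {1,7} in ⌊r/7⌋+1 ways. r = 61, 51, 41, 31, 21, 11, 1 → 9 + 8 + 6 + 5 + 4 + 2 + 1 = 35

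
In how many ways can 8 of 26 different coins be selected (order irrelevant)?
C(26,8) = 26!/(8!×18!) = 1562275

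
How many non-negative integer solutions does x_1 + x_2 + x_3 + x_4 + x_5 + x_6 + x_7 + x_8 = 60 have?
C(60+8-1, 8-1) = C(67, 7) = 869648208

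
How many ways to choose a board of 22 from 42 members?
C(42,22) = 42!/(22!×20!) = 513791607420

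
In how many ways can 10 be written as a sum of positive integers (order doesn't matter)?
Pentagonal recurrence p(n) = p(n-1) + p(n-2) - p(n-5) - p(n-7) + p(n-12) + p(n-15) - ... gives p(0..9) = 1, 1, 2, 3, 5, 7, 11, 15, 22, 30. p(10) = p(9) + p(8) - p(5) - p(3) = 30 + 22 - 7 - 3 = 42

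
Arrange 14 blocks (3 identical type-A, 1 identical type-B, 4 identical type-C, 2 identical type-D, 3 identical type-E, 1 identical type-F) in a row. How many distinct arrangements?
14! / (3! × 1! × 4! × 2! × 3! × 1!) = 50450400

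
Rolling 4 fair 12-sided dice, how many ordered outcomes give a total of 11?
Coefficient of x^11 in (x + x² + ... + x^12)^4. By inclusion-exclusion on dice exceeding 12: Σ_j (-1)^j C(4,j)·C(11-1-12j, 3) = C(4,0)·C(10,3) = 1·120 = 120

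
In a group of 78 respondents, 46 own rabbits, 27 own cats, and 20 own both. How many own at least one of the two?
|A∪B| = |A| + |B| - |A∩B| = 46 + 27 - 20 = 53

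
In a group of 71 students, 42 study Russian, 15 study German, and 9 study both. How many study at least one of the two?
|A∪B| = |A| + |B| - |A∩B| = 42 + 15 - 9 = 48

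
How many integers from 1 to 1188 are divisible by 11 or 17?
⌊1188/11⌋ + ⌊1188/17⌋ - ⌊1188/187⌋ = 108 + 69 - 6 = 171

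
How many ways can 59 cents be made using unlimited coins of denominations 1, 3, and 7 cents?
Coefficient of x^59 in 1/(1-x^1) · 1/(1-x^3) · 1/(1-x^7). Case on j = number of 7-cent coins (j = 0..8); remainder r = 59 - 7j is made from {1,3} in ⌊r/3⌋+1 ways. r = 59, 52, 45, 38, 31, 24, 17, 10, 3 → 20 + 18 + 16 + 13 + 11 + 9 + 6 + 4 + 2 = 99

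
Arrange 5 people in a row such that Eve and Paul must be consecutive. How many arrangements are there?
Treat the 2 as one block: (5-2+1)! × 2! = 24 × 2 = 48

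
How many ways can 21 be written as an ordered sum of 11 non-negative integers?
C(21+11-1, 11-1) = C(31, 10) = 44352165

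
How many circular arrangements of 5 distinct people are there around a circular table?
Circular: fix one position, arrange the rest. (5-1)! = 24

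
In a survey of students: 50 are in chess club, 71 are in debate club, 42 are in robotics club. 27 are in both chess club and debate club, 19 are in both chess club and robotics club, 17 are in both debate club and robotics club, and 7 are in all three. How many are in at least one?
|A∪B∪C| = 50+71+42-27-19-17+7 = 107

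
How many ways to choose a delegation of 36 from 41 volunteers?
C(41,36) = 41!/(36!×5!) = 749398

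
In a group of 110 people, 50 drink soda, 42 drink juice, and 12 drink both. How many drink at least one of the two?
|A∪B| = |A| + |B| - |A∩B| = 50 + 42 - 12 = 80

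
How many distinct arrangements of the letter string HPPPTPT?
7! / (4! × 1! × 2!) = 105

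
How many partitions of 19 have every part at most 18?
Let r_j(i) = number of partitions of i into parts ≤ j, for i = 0..19. r_1(i) = 1 for all i; r_j(i) = r_{j-1}(i) + r_j(i-j). Rows j = 2..18: ≤2: 1 1 2 2 3 3 4 4 5 5 6 6 7 7 8 8 9 9 10 10; ≤3: 1 1 2 3 4 5 7 8 10 12 14 16 19 21 24 27 30 33 37 40; ≤4: 1 1 2 3 5 6 9 11 15 18 23 27 34 39 47 54 64 72 84 94; ≤5: 1 1 2 3 5 7 10 13 18 23 30 37 47 57 70 84 101 119 141 164; ≤6: 1 1 2 3 5 7 11 14 20 26 35 44 58 71 90 110 136 163 199 235; ≤7: 1 1 2 3 5 7 11 15 21 28 38 49 65 82 105 131 164 201 248 300; ≤8: 1 1 2 3 5 7 11 15 22 29 40 52 70 89 116 146 186 230 288 352; ≤9: 1 1 2 3 5 7 11 15 22 30 41 54 73 94 123 157 201 252 318 393; ≤10: 1 1 2 3 5 7 11 15 22 30 42 55 75 97 128 164 212 267 340 423; ≤11: 1 1 2 3 5 7 11 15 22 30 42 56 76 99 131 169 219 278 355 445; ≤12: 1 1 2 3 5 7 11 15 22 30 42 56 77 100 133 172 224 285 366 460; ≤13: 1 1 2 3 5 7 11 15 22 30 42 56 77 101 134 174 227 290 373 471; ≤14: 1 1 2 3 5 7 11 15 22 30 42 56 77 101 135 175 229 293 378 478; ≤15: 1 1 2 3 5 7 11 15 22 30 42 56 77 101 135 176 230 295 381 483; ≤16: 1 1 2 3 5 7 11 15 22 30 42 56 77 101 135 176 231 296 383 486; ≤17: 1 1 2 3 5 7 11 15 22 30 42 56 77 101 135 176 231 297 384 488; ≤18: 1 1 2 3 5 7 11 15 22 30 42 56 77 101 135 176 231 297 385 489. r_18(19) = 489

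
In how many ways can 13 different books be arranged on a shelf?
13! = 6227020800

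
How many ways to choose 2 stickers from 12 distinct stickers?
C(12,2) = 12!/(2!×10!) = 66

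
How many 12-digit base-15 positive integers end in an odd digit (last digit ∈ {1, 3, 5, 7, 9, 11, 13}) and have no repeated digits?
Last∈{1,3,5,7,9,11,13}. Last=0: 0. Last nonzero: 7×13×P(13,10) = 94443148800. Total = 94443148800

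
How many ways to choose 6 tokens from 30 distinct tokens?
C(30,6) = 30!/(6!×24!) = 593775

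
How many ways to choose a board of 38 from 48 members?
C(48,38) = 48!/(38!×10!) = 6540715896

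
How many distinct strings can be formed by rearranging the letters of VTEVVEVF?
8! / (2! × 1! × 4! × 1!) = 840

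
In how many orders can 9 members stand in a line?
9! = 362880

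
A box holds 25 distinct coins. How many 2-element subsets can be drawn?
C(25,2) = 25!/(2!×23!) = 300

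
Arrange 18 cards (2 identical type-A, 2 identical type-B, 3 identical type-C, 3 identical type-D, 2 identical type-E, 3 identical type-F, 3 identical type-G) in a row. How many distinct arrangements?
18! / (2! × 2! × 3! × 3! × 2! × 3! × 3!) = 617512896000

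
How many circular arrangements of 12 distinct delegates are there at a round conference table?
Circular: fix one position, arrange the rest. (12-1)! = 39916800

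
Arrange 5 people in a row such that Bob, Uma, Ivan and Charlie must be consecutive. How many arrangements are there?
Treat the 4 as one block: (5-4+1)! × 4! = 2 × 24 = 48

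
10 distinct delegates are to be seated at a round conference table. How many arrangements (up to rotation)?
Circular: fix one position, arrange the rest. (10-1)! = 362880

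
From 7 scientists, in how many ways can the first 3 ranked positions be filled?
P(7,3) = 7!/(7-3)! = 210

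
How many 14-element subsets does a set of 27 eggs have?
C(27,14) = 27!/(14!×13!) = 20058300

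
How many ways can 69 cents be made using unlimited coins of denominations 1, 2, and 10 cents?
Coefficient of x^69 in 1/(1-x^1) · 1/(1-x^2) · 1/(1-x^10). Case on j = number of 10-cent coins (j = 0..6); remainder r = 69 - 10j is made from {1,2} in ⌊r/2⌋+1 ways. r = 69, 59, 49, 39, 29, 19, 9 → 35 + 30 + 25 + 20 + 15 + 10 + 5 = 140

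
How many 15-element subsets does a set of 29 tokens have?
C(29,15) = 29!/(15!×14!) = 77558760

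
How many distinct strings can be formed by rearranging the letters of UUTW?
4! / (2! × 1! × 1!) = 12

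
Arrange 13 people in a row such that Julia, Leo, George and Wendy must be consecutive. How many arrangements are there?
Treat the 4 as one block: (13-4+1)! × 4! = 3628800 × 24 = 87091200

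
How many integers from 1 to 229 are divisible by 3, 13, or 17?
⌊229/3⌋+⌊229/13⌋+⌊229/17⌋ - ⌊229/39⌋-⌊229/51⌋-⌊229/221⌋ + ⌊229/663⌋ = 76+17+13 - 5-4-1 + 0 = 96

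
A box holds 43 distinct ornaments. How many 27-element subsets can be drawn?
C(43,27) = 43!/(27!×16!) = 265182149218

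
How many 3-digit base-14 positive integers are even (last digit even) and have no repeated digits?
Last∈{0,2,4,6,8,10,12}. Last=0: 156. Last nonzero: 6×12×P(12,1) = 864. Total = 1020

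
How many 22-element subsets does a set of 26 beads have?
C(26,22) = 26!/(22!×4!) = 14950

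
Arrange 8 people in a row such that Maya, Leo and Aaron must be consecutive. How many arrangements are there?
Treat the 3 as one block: (8-3+1)! × 3! = 720 × 6 = 4320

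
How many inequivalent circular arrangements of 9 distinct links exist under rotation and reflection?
(9-1)!/2 = 40320/2 = 20160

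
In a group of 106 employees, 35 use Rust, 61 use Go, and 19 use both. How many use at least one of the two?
|A∪B| = |A| + |B| - |A∩B| = 35 + 61 - 19 = 77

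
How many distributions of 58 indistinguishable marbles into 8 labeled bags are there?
C(58+8-1, 8-1) = C(65, 7) = 696190560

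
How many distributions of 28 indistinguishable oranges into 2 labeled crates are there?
C(28+2-1, 2-1) = C(29, 1) = 29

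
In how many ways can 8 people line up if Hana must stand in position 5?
Fix one position: (8-1)! = 5040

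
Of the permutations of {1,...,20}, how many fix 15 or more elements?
Exactly j fixed points: C(20,j)·!(20-j); sum over j ≥ 15 (derangement numbers via !m = (m-1)·(!(m-1) + !(m-2)): !0..!5 = 1, 0, 1, 2, 9, 44). Σ_{j=15}^{20} C(20,j)·!(20-j) = C(20,15)·!5 + C(20,16)·!4 + C(20,17)·!3 + C(20,18)·!2 + C(20,19)·!1 + C(20,20)·!0 = 15504·44 + 4845·9 + 1140·2 + 190·1 + 20·0 + 1·1 = 728252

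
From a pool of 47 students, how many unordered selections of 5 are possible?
C(47,5) = 47!/(5!×42!) = 1533939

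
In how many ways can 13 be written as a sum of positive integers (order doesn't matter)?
Pentagonal recurrence p(n) = p(n-1) + p(n-2) - p(n-5) - p(n-7) + p(n-12) + p(n-15) - ... gives p(0..12) = 1, 1, 2, 3, 5, 7, 11, 15, 22, 30, 42, 56, 77. p(13) = p(12) + p(11) - p(8) - p(6) + p(1) = 77 + 56 - 22 - 11 + 1 = 101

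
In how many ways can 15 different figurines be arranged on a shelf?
15! = 1307674368000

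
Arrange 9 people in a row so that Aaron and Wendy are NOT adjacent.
Total - adjacent = 9! - (9-1)!×2 = 362880 - 80640 = 282240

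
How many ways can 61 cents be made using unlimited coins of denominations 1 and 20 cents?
Coefficient of x^61 in 1/(1-x^1) · 1/(1-x^20). Use j coins of 20 for j = 0..⌊61/20⌋ = 3, the rest in 1s: 3 + 1 = 4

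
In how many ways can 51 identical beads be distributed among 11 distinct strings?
C(51+11-1, 11-1) = C(61, 10) = 90177170226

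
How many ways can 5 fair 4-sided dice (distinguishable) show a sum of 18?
Coefficient of x^18 in (x + x² + ... + x^4)^5. By inclusion-exclusion on dice exceeding 4: Σ_j (-1)^j C(5,j)·C(18-1-4j, 4) = C(5,0)·C(17,4) - C(5,1)·C(13,4) + C(5,2)·C(9,4) - C(5,3)·C(5,4) = 1·2380 - 5·715 + 10·126 - 10·5 = 15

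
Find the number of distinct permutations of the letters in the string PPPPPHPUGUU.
11! / (3! × 1! × 1! × 6!) = 9240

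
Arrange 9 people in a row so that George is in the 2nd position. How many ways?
Fix one position: (9-1)! = 40320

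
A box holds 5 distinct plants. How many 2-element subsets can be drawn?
C(5,2) = 5!/(2!×3!) = 10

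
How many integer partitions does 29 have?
Pentagonal recurrence p(n) = p(n-1) + p(n-2) - p(n-5) - p(n-7) + p(n-12) + p(n-15) - ... gives p(0..28) = 1, 1, 2, 3, 5, 7, 11, 15, 22, 30, 42, 56, 77, 101, 135, 176, 231, 297, 385, 490, 627, 792, 1002, 1255, 1575, 1958, 2436, 3010, 3718. p(29) = p(28) + p(27) - p(24) - p(22) + p(17) + p(14) - p(7) - p(3) = 3718 + 3010 - 1575 - 1002 + 297 + 135 - 15 - 3 = 4565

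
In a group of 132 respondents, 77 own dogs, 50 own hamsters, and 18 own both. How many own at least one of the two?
|A∪B| = |A| + |B| - |A∩B| = 77 + 50 - 18 = 109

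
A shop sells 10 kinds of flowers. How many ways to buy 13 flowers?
C(13+10-1, 10-1) = C(22, 9) = 497420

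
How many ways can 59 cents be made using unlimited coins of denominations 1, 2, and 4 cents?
Coefficient of x^59 in 1/(1-x^1) · 1/(1-x^2) · 1/(1-x^4). Case on j = number of 4-cent coins (j = 0..14); remainder r = 59 - 4j is made from {1,2} in ⌊r/2⌋+1 ways. r = 59, 55, 51, 47, 43, 39, 35, 31, 27, 23, 19, 15, 11, 7, 3 → 30 + 28 + 26 + 24 + 22 + 20 + 18 + 16 + 14 + 12 + 10 + 8 + 6 + 4 + 2 = 240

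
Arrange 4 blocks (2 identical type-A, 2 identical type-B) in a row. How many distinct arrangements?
4! / (2! × 2!) = 6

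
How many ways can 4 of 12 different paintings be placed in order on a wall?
P(12,4) = 12!/(12-4)! = 11880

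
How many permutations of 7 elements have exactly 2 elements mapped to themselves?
Choose the 2 fixed points C(7,2) = 21, derange the rest: !5 = Σ_{j=0}^{5} (-1)^j·5!/j! = 120 - 120 + 60 - 20 + 5 - 1 = 44. Product = 21 × 44 = 924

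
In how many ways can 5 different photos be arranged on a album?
5! = 120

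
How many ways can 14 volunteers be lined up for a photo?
14! = 87178291200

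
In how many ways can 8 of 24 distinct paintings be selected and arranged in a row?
P(24,8) = 24!/(24-8)! = 29654190720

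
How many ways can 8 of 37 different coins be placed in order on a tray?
P(37,8) = 37!/(37-8)! = 1556675366400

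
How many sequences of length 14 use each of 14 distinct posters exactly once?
14! = 87178291200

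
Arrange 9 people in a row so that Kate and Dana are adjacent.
Treat as block: (9-1)! × 2! = 40320 × 2 = 80640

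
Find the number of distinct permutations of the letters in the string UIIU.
4! / (2! × 2!) = 6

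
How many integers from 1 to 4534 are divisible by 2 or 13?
⌊4534/2⌋ + ⌊4534/13⌋ - ⌊4534/26⌋ = 2267 + 348 - 174 = 2441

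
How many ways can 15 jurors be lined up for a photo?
15! = 1307674368000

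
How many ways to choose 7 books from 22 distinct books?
C(22,7) = 22!/(7!×15!) = 170544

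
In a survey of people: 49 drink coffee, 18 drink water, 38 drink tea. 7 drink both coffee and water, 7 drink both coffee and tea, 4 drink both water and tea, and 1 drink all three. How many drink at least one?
|A∪B∪C| = 49+18+38-7-7-4+1 = 88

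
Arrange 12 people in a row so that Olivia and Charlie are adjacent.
Treat as block: (12-1)! × 2! = 39916800 × 2 = 79833600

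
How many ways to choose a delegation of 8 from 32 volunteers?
C(32,8) = 32!/(8!×24!) = 10518300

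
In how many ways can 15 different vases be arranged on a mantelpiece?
15! = 1307674368000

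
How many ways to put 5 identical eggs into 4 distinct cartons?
C(5+4-1, 4-1) = C(8, 3) = 56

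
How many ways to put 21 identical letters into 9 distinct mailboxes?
C(21+9-1, 9-1) = C(29, 8) = 4292145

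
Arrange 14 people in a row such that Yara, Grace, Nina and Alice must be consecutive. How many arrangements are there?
Treat the 4 as one block: (14-4+1)! × 4! = 39916800 × 24 = 958003200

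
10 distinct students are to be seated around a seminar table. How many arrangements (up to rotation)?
Circular: fix one position, arrange the rest. (10-1)! = 362880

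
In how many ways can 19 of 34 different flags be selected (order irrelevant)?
C(34,19) = 34!/(19!×15!) = 1855967520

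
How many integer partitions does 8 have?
Pentagonal recurrence p(n) = p(n-1) + p(n-2) - p(n-5) - p(n-7) + p(n-12) + p(n-15) - ... gives p(0..7) = 1, 1, 2, 3, 5, 7, 11, 15. p(8) = p(7) + p(6) - p(3) - p(1) = 15 + 11 - 3 - 1 = 22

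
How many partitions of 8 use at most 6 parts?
By conjugation, equals partitions of 8 into parts ≤ 6. Let r_j(i) = number of partitions of i into parts ≤ j, for i = 0..8. r_1(i) = 1 for all i; r_j(i) = r_{j-1}(i) + r_j(i-j). Rows j = 2..6: ≤2: 1 1 2 2 3 3 4 4 5; ≤3: 1 1 2 3 4 5 7 8 10; ≤4: 1 1 2 3 5 6 9 11 15; ≤5: 1 1 2 3 5 7 10 13 18; ≤6: 1 1 2 3 5 7 11 14 20. r_6(8) = 20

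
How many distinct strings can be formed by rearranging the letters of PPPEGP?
6! / (1! × 1! × 4!) = 30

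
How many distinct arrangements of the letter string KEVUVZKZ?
8! / (2! × 2! × 1! × 2! × 1!) = 5040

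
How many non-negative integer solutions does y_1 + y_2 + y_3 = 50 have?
C(50+3-1, 3-1) = C(52, 2) = 1326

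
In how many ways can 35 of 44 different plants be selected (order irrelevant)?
C(44,35) = 44!/(35!×9!) = 708930508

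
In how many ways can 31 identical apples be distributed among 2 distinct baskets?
C(31+2-1, 2-1) = C(32, 1) = 32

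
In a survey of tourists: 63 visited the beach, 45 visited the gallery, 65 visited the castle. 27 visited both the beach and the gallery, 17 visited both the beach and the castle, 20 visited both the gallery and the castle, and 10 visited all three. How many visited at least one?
|A∪B∪C| = 63+45+65-27-17-20+10 = 119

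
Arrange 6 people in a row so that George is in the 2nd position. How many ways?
Fix one position: (6-1)! = 120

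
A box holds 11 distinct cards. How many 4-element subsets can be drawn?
C(11,4) = 11!/(4!×7!) = 330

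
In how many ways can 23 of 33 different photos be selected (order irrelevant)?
C(33,23) = 33!/(23!×10!) = 92561040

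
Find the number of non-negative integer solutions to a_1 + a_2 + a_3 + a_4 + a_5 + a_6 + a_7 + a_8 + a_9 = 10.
C(10+9-1, 9-1) = C(18, 8) = 43758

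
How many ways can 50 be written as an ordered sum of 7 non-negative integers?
C(50+7-1, 7-1) = C(56, 6) = 32468436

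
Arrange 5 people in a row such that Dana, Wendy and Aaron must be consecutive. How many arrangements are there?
Treat the 3 as one block: (5-3+1)! × 3! = 6 × 6 = 36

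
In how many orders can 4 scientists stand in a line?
4! = 24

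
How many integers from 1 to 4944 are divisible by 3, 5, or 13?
⌊4944/3⌋+⌊4944/5⌋+⌊4944/13⌋ - ⌊4944/15⌋-⌊4944/39⌋-⌊4944/65⌋ + ⌊4944/195⌋ = 1648+988+380 - 329-126-76 + 25 = 2510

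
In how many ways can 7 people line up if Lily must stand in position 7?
Fix one position: (7-1)! = 720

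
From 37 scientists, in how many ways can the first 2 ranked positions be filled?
P(37,2) = 37!/(37-2)! = 1332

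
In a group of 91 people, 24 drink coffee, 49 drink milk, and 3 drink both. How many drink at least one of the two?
|A∪B| = |A| + |B| - |A∩B| = 24 + 49 - 3 = 70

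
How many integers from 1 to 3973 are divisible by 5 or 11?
⌊3973/5⌋ + ⌊3973/11⌋ - ⌊3973/55⌋ = 794 + 361 - 72 = 1083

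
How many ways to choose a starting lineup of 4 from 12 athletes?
C(12,4) = 12!/(4!×8!) = 495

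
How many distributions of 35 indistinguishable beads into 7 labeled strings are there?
C(35+7-1, 7-1) = C(41, 6) = 4496388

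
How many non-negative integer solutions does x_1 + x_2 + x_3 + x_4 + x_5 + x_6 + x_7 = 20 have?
C(20+7-1, 7-1) = C(26, 6) = 230230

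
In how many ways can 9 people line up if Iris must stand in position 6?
Fix one position: (9-1)! = 40320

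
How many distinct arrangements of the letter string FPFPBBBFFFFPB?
13! / (3! × 6! × 4!) = 60060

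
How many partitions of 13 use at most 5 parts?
By conjugation, equals partitions of 13 into parts ≤ 5. Let r_j(i) = number of partitions of i into parts ≤ j, for i = 0..13. r_1(i) = 1 for all i; r_j(i) = r_{j-1}(i) + r_j(i-j). Rows j = 2..5: ≤2: 1 1 2 2 3 3 4 4 5 5 6 6 7 7; ≤3: 1 1 2 3 4 5 7 8 10 12 14 16 19 21; ≤4: 1 1 2 3 5 6 9 11 15 18 23 27 34 39; ≤5: 1 1 2 3 5 7 10 13 18 23 30 37 47 57. r_5(13) = 57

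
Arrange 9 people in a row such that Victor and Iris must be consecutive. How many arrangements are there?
Treat the 2 as one block: (9-2+1)! × 2! = 40320 × 2 = 80640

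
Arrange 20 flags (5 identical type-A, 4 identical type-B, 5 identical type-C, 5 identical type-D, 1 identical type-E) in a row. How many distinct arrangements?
20! / (5! × 4! × 5! × 5! × 1!) = 58663725120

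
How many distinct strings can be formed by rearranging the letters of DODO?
4! / (2! × 2!) = 6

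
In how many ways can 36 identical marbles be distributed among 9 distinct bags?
C(36+9-1, 9-1) = C(44, 8) = 177232627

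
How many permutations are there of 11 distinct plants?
11! = 39916800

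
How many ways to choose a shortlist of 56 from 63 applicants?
C(63,56) = 63!/(56!×7!) = 553270671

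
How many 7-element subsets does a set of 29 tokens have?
C(29,7) = 29!/(7!×22!) = 1560780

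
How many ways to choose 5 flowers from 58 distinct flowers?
C(58,5) = 58!/(5!×53!) = 4582116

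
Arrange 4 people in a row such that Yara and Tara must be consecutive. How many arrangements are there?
Treat the 2 as one block: (4-2+1)! × 2! = 6 × 2 = 12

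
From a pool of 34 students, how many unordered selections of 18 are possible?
C(34,18) = 34!/(18!×16!) = 2203961430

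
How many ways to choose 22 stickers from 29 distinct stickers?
C(29,22) = 29!/(22!×7!) = 1560780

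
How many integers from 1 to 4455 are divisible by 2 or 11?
⌊4455/2⌋ + ⌊4455/11⌋ - ⌊4455/22⌋ = 2227 + 405 - 202 = 2430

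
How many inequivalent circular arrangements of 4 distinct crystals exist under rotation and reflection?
(4-1)!/2 = 6/2 = 3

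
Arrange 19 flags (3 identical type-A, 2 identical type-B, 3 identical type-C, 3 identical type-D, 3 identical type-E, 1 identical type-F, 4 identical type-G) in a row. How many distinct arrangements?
19! / (3! × 2! × 3! × 3! × 3! × 1! × 4!) = 1955457504000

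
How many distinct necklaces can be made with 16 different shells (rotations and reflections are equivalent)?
(16-1)!/2 = 1307674368000/2 = 653837184000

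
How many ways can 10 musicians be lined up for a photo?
10! = 3628800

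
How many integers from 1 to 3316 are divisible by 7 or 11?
⌊3316/7⌋ + ⌊3316/11⌋ - ⌊3316/77⌋ = 473 + 301 - 43 = 731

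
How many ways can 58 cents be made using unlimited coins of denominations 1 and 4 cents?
Coefficient of x^58 in 1/(1-x^1) · 1/(1-x^4). Use j coins of 4 for j = 0..⌊58/4⌋ = 14, the rest in 1s: 14 + 1 = 15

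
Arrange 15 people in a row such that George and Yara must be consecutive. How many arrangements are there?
Treat the 2 as one block: (15-2+1)! × 2! = 87178291200 × 2 = 174356582400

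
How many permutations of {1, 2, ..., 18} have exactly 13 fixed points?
Choose the 13 fixed points C(18,13) = 8568, derange the rest: !5 = Σ_{j=0}^{5} (-1)^j·5!/j! = 120 - 120 + 60 - 20 + 5 - 1 = 44. Product = 8568 × 44 = 376992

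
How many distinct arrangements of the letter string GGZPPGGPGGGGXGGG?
16! / (1! × 3! × 1! × 11!) = 87360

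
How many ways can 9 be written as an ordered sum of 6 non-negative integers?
C(9+6-1, 6-1) = C(14, 5) = 2002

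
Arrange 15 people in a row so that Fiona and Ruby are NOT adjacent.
Total - adjacent = 15! - (15-1)!×2 = 1307674368000 - 174356582400 = 1133317785600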